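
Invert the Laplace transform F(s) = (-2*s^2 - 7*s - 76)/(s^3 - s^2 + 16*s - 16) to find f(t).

Factor the denominator: s^3 - s^2 + 16*s - 16 = (s - 1)*(s^2 + 16).
Partial fraction decomposition gives [-5/(s - 1)] + [3*s/(s^2 + 16)] + [-4/(s^2 + 16)].
Invert each term: -5/(s - 1) ↔ -5e^(t); 3·s/(s^2 + 16) ↔ 3cos(4t); -1·4/(s^2 + 16) ↔ -sin(4t).

f(t) = -5*exp(t) - sin(4*t) + 3*cos(4*t)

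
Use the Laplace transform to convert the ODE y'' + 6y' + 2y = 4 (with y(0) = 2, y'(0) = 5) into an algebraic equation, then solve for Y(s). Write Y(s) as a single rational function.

Take the Laplace transform of both sides.
Using L{y''} = s^2 Y - s·y(0) - y'(0) and L{y'} = sY - y(0), with y(0) = 2, y'(0) = 5, the left side becomes (s^2 + 6*s + 2)Y - (2*s + 17).
The right side is L{4} = 4/s.
So (s^2 + 6*s + 2)Y = 4/s + (2*s + 17).
Isolate Y and clear denominators.

Y(s) = (2*s^2 + 17*s + 4)/(s^3 + 6*s^2 + 2*s)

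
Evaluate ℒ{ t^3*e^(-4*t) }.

6/(s + 4)^4

L{t^3} = 3!/s^4 = 6/s^4.
By the first shifting theorem, multiplying by e^(-4t) replaces s with s + 4.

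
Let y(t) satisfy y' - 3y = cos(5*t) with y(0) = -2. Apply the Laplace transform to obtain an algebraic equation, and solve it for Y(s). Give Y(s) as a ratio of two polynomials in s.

Transform both sides with L{·}.
Using L{y'} = sY - y(0) = sY - (-2), the left side becomes (s - 3)Y - (-2).
The right side is L{cos(5*t)} = s/(s^2 + 25).
So (s - 3)Y = s/(s^2 + 25) + (-2).
Isolate Y and clear denominators.

Y(s) = (-2*s^2 + s - 50)/(s^3 - 3*s^2 + 25*s - 75)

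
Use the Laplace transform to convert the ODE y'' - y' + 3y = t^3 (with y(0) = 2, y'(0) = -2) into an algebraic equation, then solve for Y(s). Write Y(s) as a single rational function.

Y(s) = (2*s^5 - 4*s^4 + 6)/(s^6 - s^5 + 3*s^4)

Laplace-transform each side.
With L{y''} = s^2 Y - s·y(0) - y'(0) and L{y'} = sY - y(0), with y(0) = 2, y'(0) = -2: the LHS transforms to (s^2 - s + 3)Y - (2*s - 4).
The right side is L{t^3} = 6/s^4.
So (s^2 - s + 3)Y = 6/s^4 + (2*s - 4).
Isolate Y and clear denominators.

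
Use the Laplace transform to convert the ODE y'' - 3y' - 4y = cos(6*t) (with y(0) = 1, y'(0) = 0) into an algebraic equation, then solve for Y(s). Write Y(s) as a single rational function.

Y(s) = (s^3 - 3*s^2 + 37*s - 108)/(s^4 - 3*s^3 + 32*s^2 - 108*s - 144)

Transform both sides with L{·}.
With L{y''} = s^2 Y - s·y(0) - y'(0) and L{y'} = sY - y(0), with y(0) = 1, y'(0) = 0: the LHS transforms to (s^2 - 3*s - 4)Y - (s - 3).
The right side is L{cos(6*t)} = s/(s^2 + 36).
So (s^2 - 3*s - 4)Y = s/(s^2 + 36) + (s - 3).
Isolate Y and clear denominators.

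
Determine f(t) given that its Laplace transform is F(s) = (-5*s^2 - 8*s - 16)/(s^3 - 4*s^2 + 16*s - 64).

f(t) = -4*exp(4*t) - 3*sin(4*t) - cos(4*t)

Factor the denominator: s^3 - 4*s^2 + 16*s - 64 = (s - 4)*(s^2 + 16).
Partial fraction decomposition gives [-4/(s - 4)] + [-s/(s^2 + 16)] + [-12/(s^2 + 16)].
Invert each term: -4/(s - 4) ↔ -4e^(4t); -1·s/(s^2 + 16) ↔ -cos(4t); -3·4/(s^2 + 16) ↔ -3sin(4t).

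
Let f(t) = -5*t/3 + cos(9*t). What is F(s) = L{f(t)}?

F(s) = s/(s^2 + 81) - 5/(3*s^2)

The transform is linear, so treat each term independently.
L{cos(9t)} = s/(s^2 + 81); (-5/3)·[L{t} = 1!/s^2 = 1/s^2].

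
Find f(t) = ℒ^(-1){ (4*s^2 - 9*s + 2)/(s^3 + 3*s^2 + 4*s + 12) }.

Factor the denominator: s^3 + 3*s^2 + 4*s + 12 = (s + 3)*(s^2 + 4).
Partial fraction decomposition gives [5/(s + 3)] + [-s/(s^2 + 4)] + [-6/(s^2 + 4)].
Invert each term: 5/(s + 3) ↔ 5e^(-3t); -1·s/(s^2 + 4) ↔ -cos(2t); -3·2/(s^2 + 4) ↔ -3sin(2t).

f(t) = -3*sin(2*t) - cos(2*t) + 5*exp(-3*t)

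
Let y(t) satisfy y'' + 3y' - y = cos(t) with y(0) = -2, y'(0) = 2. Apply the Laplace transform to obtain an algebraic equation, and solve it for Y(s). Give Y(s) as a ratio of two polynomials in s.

Y(s) = (-2*s^3 - 4*s^2 - s - 4)/(s^4 + 3*s^3 + 3*s - 1)

Take the Laplace transform of both sides.
With L{y''} = s^2 Y - s·y(0) - y'(0) and L{y'} = sY - y(0), with y(0) = -2, y'(0) = 2: the LHS transforms to (s^2 + 3*s - 1)Y - (-2*s - 4).
The right side is L{cos(t)} = s/(s^2 + 1).
So (s^2 + 3*s - 1)Y = s/(s^2 + 1) + (-2*s - 4).
Solve for Y(s) and write it as one ratio of polynomials.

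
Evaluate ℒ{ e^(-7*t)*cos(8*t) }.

(s + 7)/((s + 7)^2 + 64)

L{cos(8t)} = s/(s^2 + 64).
By the first shifting theorem, multiplying by e^(-7t) replaces s with s + 7.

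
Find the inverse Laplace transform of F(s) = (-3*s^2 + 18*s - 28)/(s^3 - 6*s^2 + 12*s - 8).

-2*t^2*exp(2*t) + 6*t*exp(2*t) - 3*exp(2*t)

Factor the denominator: s^3 - 6*s^2 + 12*s - 8 = (s - 2)^3.
Partial fraction decomposition gives [-3/(s - 2)] + [6/(s - 2)^2] + [-4/(s - 2)^3].
Invert each term: -3/(s - 2) ↔ -3e^(2t); 6/(s - 2)^2 ↔ 6t·e^(2t); -4/(s - 2)^3 ↔ (-2)t^2·e^(2t).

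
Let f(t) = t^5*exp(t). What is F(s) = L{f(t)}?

L{t^5} = 5!/s^6 = 120/s^6.
By the first shifting theorem, multiplying by e^(t) replaces s with s - 1.

F(s) = 120/(s - 1)^6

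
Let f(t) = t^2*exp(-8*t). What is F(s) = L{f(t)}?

L{e^(-8t)} = 1/(s + 8).
Then apply L{t^2·g(t)} = (-1)^2 d^2/ds^2[G(s)] with G(s) = 1/(s + 8):
differentiating 2 times and applying the sign gives 2/(s + 8)^3.

F(s) = 2/(s + 8)^3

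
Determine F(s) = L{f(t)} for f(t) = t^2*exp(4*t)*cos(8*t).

F(s) = 2*(s - 4)*(s^2 - 8*s - 176)/(s^2 - 8*s + 80)^3

L{cos(8t)} = s/(s^2 + 64).
Multiplying by e^(4t) shifts s → s - 4, so L{exp(4*t)*cos(8*t)} = (s - 4)/((s - 4)^2 + 64).
Then apply L{t^2·g(t)} = (-1)^2 d^2/ds^2[G(s)] with G(s) = (s - 4)/((s - 4)^2 + 64):
differentiating 2 times and applying the sign gives 2*(s - 4)*(s^2 - 8*s - 176)/(s^2 - 8*s + 80)^3.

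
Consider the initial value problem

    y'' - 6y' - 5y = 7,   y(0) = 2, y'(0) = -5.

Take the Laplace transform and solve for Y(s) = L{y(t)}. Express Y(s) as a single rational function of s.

Y(s) = (2*s^2 - 17*s + 7)/(s^3 - 6*s^2 - 5*s)

Transform both sides with L{·}.
The derivative rules (L{y''} = s^2 Y - s·y(0) - y'(0) and L{y'} = sY - y(0), with y(0) = 2, y'(0) = -5) turn the left side into (s^2 - 6*s - 5)Y - (2*s - 17).
The right side is L{7} = 7/s.
So (s^2 - 6*s - 5)Y = 7/s + (2*s - 17).
Solve for Y(s) and write it as one ratio of polynomials.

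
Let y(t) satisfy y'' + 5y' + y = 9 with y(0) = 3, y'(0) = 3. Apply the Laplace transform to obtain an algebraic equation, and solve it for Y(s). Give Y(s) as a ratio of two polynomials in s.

Y(s) = (3*s^2 + 18*s + 9)/(s^3 + 5*s^2 + s)

Laplace-transform each side.
Using L{y''} = s^2 Y - s·y(0) - y'(0) and L{y'} = sY - y(0), with y(0) = 3, y'(0) = 3, the left side becomes (s^2 + 5*s + 1)Y - (3*s + 18).
The right side is L{9} = 9/s.
So (s^2 + 5*s + 1)Y = 9/s + (3*s + 18).
Isolate Y and clear denominators.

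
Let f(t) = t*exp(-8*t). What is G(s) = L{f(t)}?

G(s) = (s + 8)^(-2)

L{e^(-8t)} = 1/(s + 8).
Then apply L{t·g(t)} = -d/ds[H(s)] with H(s) = 1/(s + 8):
differentiating 1 time and applying the sign gives (s + 8)^(-2).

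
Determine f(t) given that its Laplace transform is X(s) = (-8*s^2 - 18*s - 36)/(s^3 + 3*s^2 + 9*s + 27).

Factor the denominator: s^3 + 3*s^2 + 9*s + 27 = (s + 3)*(s^2 + 9).
Partial fraction decomposition gives [-3/(s + 3)] + [-5*s/(s^2 + 9)] + [-3/(s^2 + 9)].
Invert each term: -3/(s + 3) ↔ -3e^(-3t); -5·s/(s^2 + 9) ↔ -5cos(3t); -1·3/(s^2 + 9) ↔ -sin(3t).

f(t) = -sin(3*t) - 5*cos(3*t) - 3*exp(-3*t)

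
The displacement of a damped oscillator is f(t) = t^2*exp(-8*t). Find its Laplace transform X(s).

L{e^(-8t)} = 1/(s + 8).
Then apply L{t^2·g(t)} = (-1)^2 d^2/ds^2[G(s)] with G(s) = 1/(s + 8):
differentiating 2 times and applying the sign gives 2/(s + 8)^3.

X(s) = 2/(s + 8)^3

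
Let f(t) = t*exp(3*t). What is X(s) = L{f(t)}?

X(s) = (s - 3)^(-2)

L{e^(3t)} = 1/(s - 3).
Then apply L{t·g(t)} = -d/ds[G(s)] with G(s) = 1/(s - 3):
differentiating 1 time and applying the sign gives (s - 3)^(-2).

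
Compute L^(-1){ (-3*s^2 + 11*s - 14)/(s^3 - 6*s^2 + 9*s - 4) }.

Factor the denominator: s^3 - 6*s^2 + 9*s - 4 = (s - 4)*(s - 1)^2.
Partial fraction decomposition gives [-1/(s - 1)] + [2/(s - 1)^2] + [-2/(s - 4)].
Invert each term: -1/(s - 1) ↔ -e^(t); 2/(s - 1)^2 ↔ 2t·e^(t); -2/(s - 4) ↔ -2e^(4t).

2*t*exp(t) - 2*exp(4*t) - exp(t)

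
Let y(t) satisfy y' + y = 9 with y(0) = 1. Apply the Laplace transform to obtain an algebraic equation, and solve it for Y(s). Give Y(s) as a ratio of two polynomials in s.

Apply the Laplace transform to the equation.
Using L{y'} = sY - y(0) = sY - 1, the left side becomes (s + 1)Y - (1).
The right side is L{9} = 9/s.
So (s + 1)Y = 9/s + (1).
Isolate Y and clear denominators.

Y(s) = (s + 9)/(s^2 + s)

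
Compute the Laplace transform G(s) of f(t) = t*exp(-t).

L{e^(-t)} = 1/(s + 1).
Then apply L{t·g(t)} = -d/ds[H(s)] with H(s) = 1/(s + 1):
differentiating 1 time and applying the sign gives (s + 1)^(-2).

G(s) = (s + 1)^(-2)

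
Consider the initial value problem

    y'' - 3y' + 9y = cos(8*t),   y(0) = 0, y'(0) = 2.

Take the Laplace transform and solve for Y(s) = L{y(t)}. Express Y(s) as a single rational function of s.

Take the Laplace transform of both sides.
The derivative rules (L{y''} = s^2 Y - s·y(0) - y'(0) and L{y'} = sY - y(0), with y(0) = 0, y'(0) = 2) turn the left side into (s^2 - 3*s + 9)Y - (2).
The right side is L{cos(8*t)} = s/(s^2 + 64).
So (s^2 - 3*s + 9)Y = s/(s^2 + 64) + (2).
Divide through and combine into a single rational function.

Y(s) = (2*s^2 + s + 128)/(s^4 - 3*s^3 + 73*s^2 - 192*s + 576)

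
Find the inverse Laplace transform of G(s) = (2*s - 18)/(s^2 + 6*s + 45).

-4*exp(-3*t)*sin(6*t) + 2*exp(-3*t)*cos(6*t)

Complete the square in the denominator: s^2 + 6*s + 45 = (s + 3)^2 + 6^2.
Split the numerator to match: 2*s - 18 = 2·(s + 3) - 4·6.
Invert each term: 2·(s + 3)/((s + 3)^2 + 36) ↔ 2e^(-3t)cos(6t); -4·6/((s + 3)^2 + 36) ↔ -4e^(-3t)sin(6t).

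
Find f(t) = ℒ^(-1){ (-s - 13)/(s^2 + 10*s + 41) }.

Complete the square in the denominator: s^2 + 10*s + 41 = (s + 5)^2 + 4^2.
Split the numerator to match: -s - 13 = -1·(s + 5) - 2·4.
Invert each term: -1·(s + 5)/((s + 5)^2 + 16) ↔ -e^(-5t)cos(4t); -2·4/((s + 5)^2 + 16) ↔ -2e^(-5t)sin(4t).

f(t) = -2*exp(-5*t)*sin(4*t) - exp(-5*t)*cos(4*t)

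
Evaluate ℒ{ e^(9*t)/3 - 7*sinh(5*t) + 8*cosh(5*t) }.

8*s/(s^2 - 25) - 35/(s^2 - 25) + 1/(3*(s - 9))

The transform is linear, so treat each term independently.
(1/3)·[L{e^(9t)} = 1/(s - 9)]; (8)·[L{cosh(5t)} = s/(s^2 - 25)]; (-7)·[L{sinh(5t)} = 5/(s^2 - 25)].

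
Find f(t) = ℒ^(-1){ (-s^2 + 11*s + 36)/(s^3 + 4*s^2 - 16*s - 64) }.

f(t) = 3*t*exp(-4*t) + exp(4*t) - 2*exp(-4*t)

Factor the denominator: s^3 + 4*s^2 - 16*s - 64 = (s - 4)*(s + 4)^2.
Partial fraction decomposition gives [-2/(s + 4)] + [3/(s + 4)^2] + [1/(s - 4)].
Invert each term: -2/(s + 4) ↔ -2e^(-4t); 3/(s + 4)^2 ↔ 3t·e^(-4t); 1/(s - 4) ↔ e^(4t).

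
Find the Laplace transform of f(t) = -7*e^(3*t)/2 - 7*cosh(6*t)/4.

By linearity of the Laplace transform, transform each term separately.
(-7/2)·[L{e^(3t)} = 1/(s - 3)]; (-7/4)·[L{cosh(6t)} = s/(s^2 - 36)].

-7*s/(4*(s^2 - 36)) - 7/(2*(s - 3))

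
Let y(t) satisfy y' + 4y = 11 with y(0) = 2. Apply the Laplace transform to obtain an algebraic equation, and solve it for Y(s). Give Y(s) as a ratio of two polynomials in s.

Laplace-transform each side.
With L{y'} = sY - y(0) = sY - 2: the LHS transforms to (s + 4)Y - (2).
The right side is L{11} = 11/s.
So (s + 4)Y = 11/s + (2).
Solve for Y(s) and write it as one ratio of polynomials.

Y(s) = (2*s + 11)/(s^2 + 4*s)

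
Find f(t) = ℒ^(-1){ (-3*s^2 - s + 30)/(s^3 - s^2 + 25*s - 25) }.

f(t) = exp(t) - sin(5*t) - 4*cos(5*t)

Factor the denominator: s^3 - s^2 + 25*s - 25 = (s - 1)*(s^2 + 25).
Partial fraction decomposition gives [1/(s - 1)] + [-4*s/(s^2 + 25)] + [-5/(s^2 + 25)].
Invert each term: 1/(s - 1) ↔ e^(t); -4·s/(s^2 + 25) ↔ -4cos(5t); -1·5/(s^2 + 25) ↔ -sin(5t).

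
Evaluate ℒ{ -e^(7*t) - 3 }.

By linearity of the Laplace transform, transform each term separately.
L{-3} = -3/s; (-1)·[L{e^(7t)} = 1/(s - 7)].

-1/(s - 7) - 3/s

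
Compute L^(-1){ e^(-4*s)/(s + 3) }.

The factor e^(-4s) signals a time shift by c = 4 (second shifting theorem).
L{e^(-3t)} = 1/(s + 3), so L^-1{1/(s + 3)} = e^(-3*t).
Hence the inverse is u(t - 4) times that function evaluated at t - 4.

Heaviside(t - 4)*(exp(-3*t + 12))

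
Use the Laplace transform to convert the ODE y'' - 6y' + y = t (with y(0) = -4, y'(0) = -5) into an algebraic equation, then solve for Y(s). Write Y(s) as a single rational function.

Y(s) = (-4*s^3 + 19*s^2 + 1)/(s^4 - 6*s^3 + s^2)

Transform both sides with L{·}.
With L{y''} = s^2 Y - s·y(0) - y'(0) and L{y'} = sY - y(0), with y(0) = -4, y'(0) = -5: the LHS transforms to (s^2 - 6*s + 1)Y - (-4*s + 19).
The right side is L{t} = s^(-2).
So (s^2 - 6*s + 1)Y = s^(-2) + (-4*s + 19).
Divide through and combine into a single rational function.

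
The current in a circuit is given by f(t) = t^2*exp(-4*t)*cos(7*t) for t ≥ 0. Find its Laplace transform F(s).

L{cos(7t)} = s/(s^2 + 49).
Multiplying by e^(-4t) shifts s → s + 4, so L{exp(-4*t)*cos(7*t)} = (s + 4)/((s + 4)^2 + 49).
Then apply L{t^2·g(t)} = (-1)^2 d^2/ds^2[G(s)] with G(s) = (s + 4)/((s + 4)^2 + 49):
differentiating 2 times and applying the sign gives 2*(s + 4)*(s^2 + 8*s - 131)/(s^2 + 8*s + 65)^3.

F(s) = 2*(s + 4)*(s^2 + 8*s - 131)/(s^2 + 8*s + 65)^3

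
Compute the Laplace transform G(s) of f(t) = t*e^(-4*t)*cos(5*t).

G(s) = (s - 1)*(s + 9)/(s^2 + 8*s + 41)^2

L{cos(5t)} = s/(s^2 + 25).
Multiplying by e^(-4t) shifts s → s + 4, so L{e^(-4*t)*cos(5*t)} = (s + 4)/((s + 4)^2 + 25).
Then apply L{t·g(t)} = -d/ds[H(s)] with H(s) = (s + 4)/((s + 4)^2 + 25):
differentiating 1 time and applying the sign gives (s - 1)*(s + 9)/(s^2 + 8*s + 41)^2.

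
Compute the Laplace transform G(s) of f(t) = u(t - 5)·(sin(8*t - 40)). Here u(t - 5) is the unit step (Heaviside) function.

By the second shifting theorem, L{u(t - c)·g(t - c)} = e^(-cs)·H(s) with c = 5 and H(s) = L{g(t)}.
L{sin(8t)} = 8/(s^2 + 64).

G(s) = 8*exp(-5*s)/(s^2 + 64)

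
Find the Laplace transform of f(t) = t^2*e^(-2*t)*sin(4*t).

8*(3*s^2 + 12*s - 4)/(s^2 + 4*s + 20)^3

L{sin(4t)} = 4/(s^2 + 16).
Multiplying by e^(-2t) shifts s → s + 2, so L{e^(-2*t)*sin(4*t)} = 4/((s + 2)^2 + 16).
Then apply L{t^2·g(t)} = (-1)^2 d^2/ds^2[G(s)] with G(s) = 4/((s + 2)^2 + 16):
differentiating 2 times and applying the sign gives 8*(3*s^2 + 12*s - 4)/(s^2 + 4*s + 20)^3.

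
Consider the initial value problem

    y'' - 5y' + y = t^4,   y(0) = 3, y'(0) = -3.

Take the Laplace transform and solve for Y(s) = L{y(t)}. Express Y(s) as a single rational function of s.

Y(s) = (3*s^6 - 18*s^5 + 24)/(s^7 - 5*s^6 + s^5)

Laplace-transform each side.
With L{y''} = s^2 Y - s·y(0) - y'(0) and L{y'} = sY - y(0), with y(0) = 3, y'(0) = -3: the LHS transforms to (s^2 - 5*s + 1)Y - (3*s - 18).
The right side is L{t^4} = 24/s^5.
So (s^2 - 5*s + 1)Y = 24/s^5 + (3*s - 18).
Solve for Y(s) and write it as one ratio of polynomials.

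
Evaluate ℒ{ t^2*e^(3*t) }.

2/(s - 3)^3

L{e^(3t)} = 1/(s - 3).
Then apply L{t^2·g(t)} = (-1)^2 d^2/ds^2[G(s)] with G(s) = 1/(s - 3):
differentiating 2 times and applying the sign gives 2/(s - 3)^3.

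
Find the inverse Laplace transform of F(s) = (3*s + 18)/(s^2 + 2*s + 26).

3*exp(-t)*sin(5*t) + 3*exp(-t)*cos(5*t)

Complete the square in the denominator: s^2 + 2*s + 26 = (s + 1)^2 + 5^2.
Split the numerator to match: 3*s + 18 = 3·(s + 1) + 3·5.
Invert each term: 3·(s + 1)/((s + 1)^2 + 25) ↔ 3e^(-t)cos(5t); 3·5/((s + 1)^2 + 25) ↔ 3e^(-t)sin(5t).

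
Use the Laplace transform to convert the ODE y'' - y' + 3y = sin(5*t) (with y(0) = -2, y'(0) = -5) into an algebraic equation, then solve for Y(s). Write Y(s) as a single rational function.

Y(s) = (-2*s^3 - 3*s^2 - 50*s - 70)/(s^4 - s^3 + 28*s^2 - 25*s + 75)

Laplace-transform each side.
Using L{y''} = s^2 Y - s·y(0) - y'(0) and L{y'} = sY - y(0), with y(0) = -2, y'(0) = -5, the left side becomes (s^2 - s + 3)Y - (-2*s - 3).
The right side is L{sin(5*t)} = 5/(s^2 + 25).
So (s^2 - s + 3)Y = 5/(s^2 + 25) + (-2*s - 3).
Isolate Y and clear denominators.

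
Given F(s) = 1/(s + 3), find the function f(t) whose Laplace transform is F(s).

Since L{e^(-3t)} = 1/(s + 3), the inverse is e^(-3*t).

f(t) = exp(-3*t)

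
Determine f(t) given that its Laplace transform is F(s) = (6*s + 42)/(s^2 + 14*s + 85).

f(t) = 6*exp(-7*t)*cos(6*t)

Rewrite the denominator: s^2 + 14*s + 85 = (s + 7)^2 + 36.
The form in (s + 7) signals a first-shifting-theorem factor e^(-7t).
Since L{cos(6t)} = s/(s^2 + 36), the inverse is e^(-7*t)*cos(6*t), scaled by 6.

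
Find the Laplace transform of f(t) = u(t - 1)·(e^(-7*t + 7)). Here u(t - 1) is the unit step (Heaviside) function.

exp(-s)/(s + 7)

By the second shifting theorem, L{u(t - c)·g(t - c)} = e^(-cs)·G(s) with c = 1 and G(s) = L{g(t)}.
L{e^(-7t)} = 1/(s + 7).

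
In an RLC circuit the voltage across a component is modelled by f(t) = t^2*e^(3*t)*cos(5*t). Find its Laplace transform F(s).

F(s) = 2*(s - 3)*(s^2 - 6*s - 66)/(s^2 - 6*s + 34)^3

L{cos(5t)} = s/(s^2 + 25).
Multiplying by e^(3t) shifts s → s - 3, so L{e^(3*t)*cos(5*t)} = (s - 3)/((s - 3)^2 + 25).
Then apply L{t^2·g(t)} = (-1)^2 d^2/ds^2[G(s)] with G(s) = (s - 3)/((s - 3)^2 + 25):
differentiating 2 times and applying the sign gives 2*(s - 3)*(s^2 - 6*s - 66)/(s^2 - 6*s + 34)^3.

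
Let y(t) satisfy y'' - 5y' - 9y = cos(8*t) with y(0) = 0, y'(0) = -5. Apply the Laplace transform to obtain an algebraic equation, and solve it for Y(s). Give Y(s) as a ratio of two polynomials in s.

Apply the Laplace transform to the equation.
The derivative rules (L{y''} = s^2 Y - s·y(0) - y'(0) and L{y'} = sY - y(0), with y(0) = 0, y'(0) = -5) turn the left side into (s^2 - 5*s - 9)Y - (-5).
The right side is L{cos(8*t)} = s/(s^2 + 64).
So (s^2 - 5*s - 9)Y = s/(s^2 + 64) + (-5).
Isolate Y and clear denominators.

Y(s) = (-5*s^2 + s - 320)/(s^4 - 5*s^3 + 55*s^2 - 320*s - 576)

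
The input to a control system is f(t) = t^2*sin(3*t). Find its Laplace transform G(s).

G(s) = 18*(s^2 - 3)/(s^2 + 9)^3

L{sin(3t)} = 3/(s^2 + 9).
Then apply L{t^2·g(t)} = (-1)^2 d^2/ds^2[H(s)] with H(s) = 3/(s^2 + 9):
differentiating 2 times and applying the sign gives 18*(s^2 - 3)/(s^2 + 9)^3.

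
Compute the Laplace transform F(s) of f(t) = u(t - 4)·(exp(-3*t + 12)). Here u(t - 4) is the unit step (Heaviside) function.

F(s) = exp(-4*s)/(s + 3)

By the second shifting theorem, L{u(t - c)·g(t - c)} = e^(-cs)·G(s) with c = 4 and G(s) = L{g(t)}.
L{e^(-3t)} = 1/(s + 3).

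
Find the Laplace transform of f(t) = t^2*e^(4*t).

L{e^(4t)} = 1/(s - 4).
Then apply L{t^2·g(t)} = (-1)^2 d^2/ds^2[H(s)] with H(s) = 1/(s - 4):
differentiating 2 times and applying the sign gives 2/(s - 4)^3.

2/(s - 4)^3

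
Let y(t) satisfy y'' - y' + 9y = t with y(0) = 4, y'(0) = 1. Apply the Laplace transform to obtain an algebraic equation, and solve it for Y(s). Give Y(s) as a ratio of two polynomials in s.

Y(s) = (4*s^3 - 3*s^2 + 1)/(s^4 - s^3 + 9*s^2)

Apply the Laplace transform to the equation.
With L{y''} = s^2 Y - s·y(0) - y'(0) and L{y'} = sY - y(0), with y(0) = 4, y'(0) = 1: the LHS transforms to (s^2 - s + 9)Y - (4*s - 3).
The right side is L{t} = s^(-2).
So (s^2 - s + 9)Y = s^(-2) + (4*s - 3).
Isolate Y and clear denominators.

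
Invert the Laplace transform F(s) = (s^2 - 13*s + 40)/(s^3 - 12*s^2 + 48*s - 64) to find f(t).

f(t) = 2*t^2*exp(4*t) - 5*t*exp(4*t) + exp(4*t)

Factor the denominator: s^3 - 12*s^2 + 48*s - 64 = (s - 4)^3.
Partial fraction decomposition gives [1/(s - 4)] + [-5/(s - 4)^2] + [4/(s - 4)^3].
Invert each term: 1/(s - 4) ↔ e^(4t); -5/(s - 4)^2 ↔ -5t·e^(4t); 4/(s - 4)^3 ↔ (2)t^2·e^(4t).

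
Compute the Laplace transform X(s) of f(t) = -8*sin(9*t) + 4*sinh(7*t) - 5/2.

X(s) = -72/(s^2 + 81) + 28/(s^2 - 49) - 5/(2*s)

Apply the Laplace transform termwise.
L{-5/2} = (-5/2)/s; (4)·[L{sinh(7t)} = 7/(s^2 - 49)]; (-8)·[L{sin(9t)} = 9/(s^2 + 81)].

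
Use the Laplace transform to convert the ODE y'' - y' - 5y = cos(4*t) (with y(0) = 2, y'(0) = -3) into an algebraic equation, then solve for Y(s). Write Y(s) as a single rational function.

Y(s) = (2*s^3 - 5*s^2 + 33*s - 80)/(s^4 - s^3 + 11*s^2 - 16*s - 80)

Laplace-transform each side.
Using L{y''} = s^2 Y - s·y(0) - y'(0) and L{y'} = sY - y(0), with y(0) = 2, y'(0) = -3, the left side becomes (s^2 - s - 5)Y - (2*s - 5).
The right side is L{cos(4*t)} = s/(s^2 + 16).
So (s^2 - s - 5)Y = s/(s^2 + 16) + (2*s - 5).
Divide through and combine into a single rational function.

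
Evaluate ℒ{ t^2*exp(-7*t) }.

L{e^(-7t)} = 1/(s + 7).
Then apply L{t^2·g(t)} = (-1)^2 d^2/ds^2[G(s)] with G(s) = 1/(s + 7):
differentiating 2 times and applying the sign gives 2/(s + 7)^3.

2/(s + 7)^3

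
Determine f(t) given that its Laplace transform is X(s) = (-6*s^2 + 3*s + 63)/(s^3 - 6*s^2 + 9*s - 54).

Factor the denominator: s^3 - 6*s^2 + 9*s - 54 = (s - 6)*(s^2 + 9).
Partial fraction decomposition gives [-3/(s - 6)] + [-3*s/(s^2 + 9)] + [-15/(s^2 + 9)].
Invert each term: -3/(s - 6) ↔ -3e^(6t); -3·s/(s^2 + 9) ↔ -3cos(3t); -5·3/(s^2 + 9) ↔ -5sin(3t).

f(t) = -3*exp(6*t) - 5*sin(3*t) - 3*cos(3*t)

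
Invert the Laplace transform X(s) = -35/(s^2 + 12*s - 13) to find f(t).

Rewrite the denominator: s^2 + 12*s - 13 = (s + 6)^2 - 49.
The form in (s + 6) signals a first-shifting-theorem factor e^(-6t).
Since L{sinh(7t)} = 7/(s^2 - 49), the inverse is e^(-6*t)*sinh(7*t), scaled by -5.

f(t) = -5*exp(-6*t)*sinh(7*t)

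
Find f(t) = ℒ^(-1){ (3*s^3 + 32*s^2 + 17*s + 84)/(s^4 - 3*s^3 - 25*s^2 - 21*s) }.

Factor the denominator: s^4 - 3*s^3 - 25*s^2 - 21*s = s*(s - 7)*(s + 1)*(s + 3).
Partial fraction decomposition gives [6/(s + 1)] + [5/(s - 7)] + [-4/s] + [-4/(s + 3)].
Invert each term: 6/(s + 1) ↔ 6e^(-t); 5/(s - 7) ↔ 5e^(7t); -4/(s - 0) ↔ -4e^(0t); -4/(s + 3) ↔ -4e^(-3t).

f(t) = 5*exp(7*t) - 4 + 6*exp(-t) - 4*exp(-3*t)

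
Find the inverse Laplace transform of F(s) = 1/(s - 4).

exp(4*t)

Since L{e^(4t)} = 1/(s - 4), the inverse is e^(4*t).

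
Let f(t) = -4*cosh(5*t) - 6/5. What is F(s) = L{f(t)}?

By linearity of the Laplace transform, transform each term separately.
(-4)·[L{cosh(5t)} = s/(s^2 - 25)]; L{-6/5} = (-6/5)/s.

F(s) = -4*s/(s^2 - 25) - 6/(5*s)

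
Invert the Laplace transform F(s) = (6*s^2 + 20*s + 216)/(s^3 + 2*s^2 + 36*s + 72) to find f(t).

Factor the denominator: s^3 + 2*s^2 + 36*s + 72 = (s + 2)*(s^2 + 36).
Partial fraction decomposition gives [5/(s + 2)] + [s/(s^2 + 36)] + [18/(s^2 + 36)].
Invert each term: 5/(s + 2) ↔ 5e^(-2t); 1·s/(s^2 + 36) ↔ cos(6t); 3·6/(s^2 + 36) ↔ 3sin(6t).

f(t) = 3*sin(6*t) + cos(6*t) + 5*exp(-2*t)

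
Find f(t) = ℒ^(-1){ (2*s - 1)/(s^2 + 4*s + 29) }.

Complete the square in the denominator: s^2 + 4*s + 29 = (s + 2)^2 + 5^2.
Split the numerator to match: 2*s - 1 = 2·(s + 2) - 1·5.
Invert each term: 2·(s + 2)/((s + 2)^2 + 25) ↔ 2e^(-2t)cos(5t); -1·5/((s + 2)^2 + 25) ↔ -e^(-2t)sin(5t).

f(t) = -exp(-2*t)*sin(5*t) + 2*exp(-2*t)*cos(5*t)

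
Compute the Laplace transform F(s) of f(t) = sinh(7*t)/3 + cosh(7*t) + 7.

The transform is linear, so treat each term independently.
(1/3)·[L{sinh(7t)} = 7/(s^2 - 49)]; L{7} = 7/s; L{cosh(7t)} = s/(s^2 - 49).

F(s) = s/(s^2 - 49) + 7/(3*(s^2 - 49)) + 7/s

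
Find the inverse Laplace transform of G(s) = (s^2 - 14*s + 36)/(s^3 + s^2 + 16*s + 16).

-3*sin(4*t) - 2*cos(4*t) + 3*exp(-t)

Factor the denominator: s^3 + s^2 + 16*s + 16 = (s + 1)*(s^2 + 16).
Partial fraction decomposition gives [3/(s + 1)] + [-2*s/(s^2 + 16)] + [-12/(s^2 + 16)].
Invert each term: 3/(s + 1) ↔ 3e^(-t); -2·s/(s^2 + 16) ↔ -2cos(4t); -3·4/(s^2 + 16) ↔ -3sin(4t).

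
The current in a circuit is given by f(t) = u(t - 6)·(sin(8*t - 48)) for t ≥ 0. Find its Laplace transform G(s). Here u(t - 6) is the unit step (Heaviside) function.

By the second shifting theorem, L{u(t - c)·g(t - c)} = e^(-cs)·H(s) with c = 6 and H(s) = L{g(t)}.
L{sin(8t)} = 8/(s^2 + 64).

G(s) = 8*exp(-6*s)/(s^2 + 64)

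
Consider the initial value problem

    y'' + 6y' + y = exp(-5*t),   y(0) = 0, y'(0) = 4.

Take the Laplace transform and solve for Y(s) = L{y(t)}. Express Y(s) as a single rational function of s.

Apply the Laplace transform to the equation.
With L{y''} = s^2 Y - s·y(0) - y'(0) and L{y'} = sY - y(0), with y(0) = 0, y'(0) = 4: the LHS transforms to (s^2 + 6*s + 1)Y - (4).
The right side is L{exp(-5*t)} = 1/(s + 5).
So (s^2 + 6*s + 1)Y = 1/(s + 5) + (4).
Divide through and combine into a single rational function.

Y(s) = (4*s + 21)/(s^3 + 11*s^2 + 31*s + 5)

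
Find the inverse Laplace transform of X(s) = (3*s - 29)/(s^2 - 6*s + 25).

Complete the square in the denominator: s^2 - 6*s + 25 = (s - 3)^2 + 4^2.
Split the numerator to match: 3*s - 29 = 3·(s - 3) - 5·4.
Invert each term: 3·(s - 3)/((s - 3)^2 + 16) ↔ 3e^(3t)cos(4t); -5·4/((s - 3)^2 + 16) ↔ -5e^(3t)sin(4t).

-5*exp(3*t)*sin(4*t) + 3*exp(3*t)*cos(4*t)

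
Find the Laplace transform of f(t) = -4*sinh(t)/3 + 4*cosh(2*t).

4*s/(s^2 - 4) - 4/(3*(s^2 - 1))

By linearity of the Laplace transform, transform each term separately.
(4)·[L{cosh(2t)} = s/(s^2 - 4)]; (-4/3)·[L{sinh(t)} = 1/(s^2 - 1)].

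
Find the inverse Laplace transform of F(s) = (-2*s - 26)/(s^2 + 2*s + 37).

Complete the square in the denominator: s^2 + 2*s + 37 = (s + 1)^2 + 6^2.
Split the numerator to match: -2*s - 26 = -2·(s + 1) - 4·6.
Invert each term: -2·(s + 1)/((s + 1)^2 + 36) ↔ -2e^(-t)cos(6t); -4·6/((s + 1)^2 + 36) ↔ -4e^(-t)sin(6t).

-4*exp(-t)*sin(6*t) - 2*exp(-t)*cos(6*t)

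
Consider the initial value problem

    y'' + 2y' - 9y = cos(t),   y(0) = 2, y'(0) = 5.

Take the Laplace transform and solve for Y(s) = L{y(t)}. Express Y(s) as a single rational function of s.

Laplace-transform each side.
With L{y''} = s^2 Y - s·y(0) - y'(0) and L{y'} = sY - y(0), with y(0) = 2, y'(0) = 5: the LHS transforms to (s^2 + 2*s - 9)Y - (2*s + 9).
The right side is L{cos(t)} = s/(s^2 + 1).
So (s^2 + 2*s - 9)Y = s/(s^2 + 1) + (2*s + 9).
Isolate Y and clear denominators.

Y(s) = (2*s^3 + 9*s^2 + 3*s + 9)/(s^4 + 2*s^3 - 8*s^2 + 2*s - 9)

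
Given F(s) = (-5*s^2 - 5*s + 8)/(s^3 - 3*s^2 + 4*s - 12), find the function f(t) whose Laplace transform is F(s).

f(t) = -4*exp(3*t) - 4*sin(2*t) - cos(2*t)

Factor the denominator: s^3 - 3*s^2 + 4*s - 12 = (s - 3)*(s^2 + 4).
Partial fraction decomposition gives [-4/(s - 3)] + [-s/(s^2 + 4)] + [-8/(s^2 + 4)].
Invert each term: -4/(s - 3) ↔ -4e^(3t); -1·s/(s^2 + 4) ↔ -cos(2t); -4·2/(s^2 + 4) ↔ -4sin(2t).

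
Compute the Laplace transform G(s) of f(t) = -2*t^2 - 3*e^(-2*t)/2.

G(s) = -3/(2*(s + 2)) - 4/s^3

Apply the Laplace transform termwise.
(-3/2)·[L{e^(-2t)} = 1/(s + 2)]; (-2)·[L{t^2} = 2!/s^3 = 2/s^3].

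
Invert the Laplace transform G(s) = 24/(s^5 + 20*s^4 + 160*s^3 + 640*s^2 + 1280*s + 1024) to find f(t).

f(t) = t^4*exp(-4*t)

Rewrite the denominator: s^5 + 20*s^4 + 160*s^3 + 640*s^2 + 1280*s + 1024 = (s + 4)^5.
The form in (s + 4) signals a first-shifting-theorem factor e^(-4t).
Since L{t^4} = 4!/s^5 = 24/s^5, the inverse is t^4*e^(-4*t).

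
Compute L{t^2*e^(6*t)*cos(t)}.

L{cos(t)} = s/(s^2 + 1).
Multiplying by e^(6t) shifts s → s - 6, so L{e^(6*t)*cos(t)} = (s - 6)/((s - 6)^2 + 1).
Then apply L{t^2·g(t)} = (-1)^2 d^2/ds^2[G(s)] with G(s) = (s - 6)/((s - 6)^2 + 1):
differentiating 2 times and applying the sign gives 2*(s - 6)*(s^2 - 12*s + 33)/(s^2 - 12*s + 37)^3.

2*(s - 6)*(s^2 - 12*s + 33)/(s^2 - 12*s + 37)^3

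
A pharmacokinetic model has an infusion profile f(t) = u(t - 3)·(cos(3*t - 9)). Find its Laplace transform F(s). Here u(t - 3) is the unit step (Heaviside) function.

F(s) = s*exp(-3*s)/(s^2 + 9)

By the second shifting theorem, L{u(t - c)·g(t - c)} = e^(-cs)·G(s) with c = 3 and G(s) = L{g(t)}.
L{cos(3t)} = s/(s^2 + 9).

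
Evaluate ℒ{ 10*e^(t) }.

L{10} = 10/s.
By the first shifting theorem, multiplying by e^(t) replaces s with s - 1.

10/(s - 1)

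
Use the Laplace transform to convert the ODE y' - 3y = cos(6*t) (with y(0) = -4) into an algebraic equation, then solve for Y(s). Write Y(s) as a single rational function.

Y(s) = (-4*s^2 + s - 144)/(s^3 - 3*s^2 + 36*s - 108)

Take the Laplace transform of both sides.
The derivative rules (L{y'} = sY - y(0) = sY - (-4)) turn the left side into (s - 3)Y - (-4).
The right side is L{cos(6*t)} = s/(s^2 + 36).
So (s - 3)Y = s/(s^2 + 36) + (-4).
Solve for Y(s) and write it as one ratio of polynomials.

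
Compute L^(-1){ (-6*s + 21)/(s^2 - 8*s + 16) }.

-3*t*exp(4*t) - 6*exp(4*t)

Factor the denominator: s^2 - 8*s + 16 = (s - 4)^2.
Partial fraction decomposition gives [-6/(s - 4)] + [-3/(s - 4)^2].
Invert each term: -6/(s - 4) ↔ -6e^(4t); -3/(s - 4)^2 ↔ -3t·e^(4t).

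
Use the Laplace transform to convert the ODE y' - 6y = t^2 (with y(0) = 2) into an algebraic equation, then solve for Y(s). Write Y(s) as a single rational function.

Y(s) = (2*s^3 + 2)/(s^4 - 6*s^3)

Apply the Laplace transform to the equation.
Using L{y'} = sY - y(0) = sY - 2, the left side becomes (s - 6)Y - (2).
The right side is L{t^2} = 2/s^3.
So (s - 6)Y = 2/s^3 + (2).
Divide through and combine into a single rational function.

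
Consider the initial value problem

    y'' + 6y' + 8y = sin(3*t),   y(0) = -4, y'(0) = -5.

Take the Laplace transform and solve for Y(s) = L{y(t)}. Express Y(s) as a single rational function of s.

Y(s) = (-4*s^3 - 29*s^2 - 36*s - 258)/(s^4 + 6*s^3 + 17*s^2 + 54*s + 72)

Transform both sides with L{·}.
The derivative rules (L{y''} = s^2 Y - s·y(0) - y'(0) and L{y'} = sY - y(0), with y(0) = -4, y'(0) = -5) turn the left side into (s^2 + 6*s + 8)Y - (-4*s - 29).
The right side is L{sin(3*t)} = 3/(s^2 + 9).
So (s^2 + 6*s + 8)Y = 3/(s^2 + 9) + (-4*s - 29).
Isolate Y and clear denominators.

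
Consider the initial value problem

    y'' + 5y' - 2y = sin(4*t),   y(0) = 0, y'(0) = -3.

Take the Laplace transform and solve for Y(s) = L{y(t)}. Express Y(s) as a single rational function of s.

Laplace-transform each side.
The derivative rules (L{y''} = s^2 Y - s·y(0) - y'(0) and L{y'} = sY - y(0), with y(0) = 0, y'(0) = -3) turn the left side into (s^2 + 5*s - 2)Y - (-3).
The right side is L{sin(4*t)} = 4/(s^2 + 16).
So (s^2 + 5*s - 2)Y = 4/(s^2 + 16) + (-3).
Divide through and combine into a single rational function.

Y(s) = (-3*s^2 - 44)/(s^4 + 5*s^3 + 14*s^2 + 80*s - 32)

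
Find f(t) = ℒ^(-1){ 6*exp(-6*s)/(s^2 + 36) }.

The factor e^(-6s) signals a time shift by c = 6 (second shifting theorem).
L{sin(6t)} = 6/(s^2 + 36), so L^-1{6/(s^2 + 36)} = sin(6*t).
Hence the inverse is u(t - 6) times that function evaluated at t - 6.

f(t) = Heaviside(t - 6)*(sin(6*t - 36))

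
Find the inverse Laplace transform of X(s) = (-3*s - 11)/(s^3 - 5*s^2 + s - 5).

Factor the denominator: s^3 - 5*s^2 + s - 5 = (s - 5)*(s^2 + 1).
Partial fraction decomposition gives [-1/(s - 5)] + [s/(s^2 + 1)] + [2/(s^2 + 1)].
Invert each term: -1/(s - 5) ↔ -e^(5t); 1·s/(s^2 + 1) ↔ cos(t); 2·1/(s^2 + 1) ↔ 2sin(t).

-exp(5*t) + 2*sin(t) + cos(t)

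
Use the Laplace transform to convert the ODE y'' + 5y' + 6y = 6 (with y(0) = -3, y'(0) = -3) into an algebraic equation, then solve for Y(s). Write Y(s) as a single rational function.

Y(s) = (-3*s^2 - 18*s + 6)/(s^3 + 5*s^2 + 6*s)

Transform both sides with L{·}.
With L{y''} = s^2 Y - s·y(0) - y'(0) and L{y'} = sY - y(0), with y(0) = -3, y'(0) = -3: the LHS transforms to (s^2 + 5*s + 6)Y - (-3*s - 18).
The right side is L{6} = 6/s.
So (s^2 + 5*s + 6)Y = 6/s + (-3*s - 18).
Solve for Y(s) and write it as one ratio of polynomials.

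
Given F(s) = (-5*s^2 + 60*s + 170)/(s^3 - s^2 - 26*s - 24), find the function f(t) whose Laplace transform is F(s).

f(t) = 5*exp(6*t) - 5*exp(-t) - 5*exp(-4*t)

Factor the denominator: s^3 - s^2 - 26*s - 24 = (s - 6)*(s + 1)*(s + 4).
Partial fraction decomposition gives [-5/(s + 1)] + [5/(s - 6)] + [-5/(s + 4)].
Invert each term: -5/(s + 1) ↔ -5e^(-t); 5/(s - 6) ↔ 5e^(6t); -5/(s + 4) ↔ -5e^(-4t).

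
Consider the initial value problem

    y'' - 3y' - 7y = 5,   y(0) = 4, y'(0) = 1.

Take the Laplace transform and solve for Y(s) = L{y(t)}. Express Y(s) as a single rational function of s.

Y(s) = (4*s^2 - 11*s + 5)/(s^3 - 3*s^2 - 7*s)

Laplace-transform each side.
With L{y''} = s^2 Y - s·y(0) - y'(0) and L{y'} = sY - y(0), with y(0) = 4, y'(0) = 1: the LHS transforms to (s^2 - 3*s - 7)Y - (4*s - 11).
The right side is L{5} = 5/s.
So (s^2 - 3*s - 7)Y = 5/s + (4*s - 11).
Isolate Y and clear denominators.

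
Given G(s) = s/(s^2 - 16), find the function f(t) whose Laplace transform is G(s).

f(t) = cosh(4*t)

Since L{cosh(4t)} = s/(s^2 - 16), the inverse is cosh(4*t).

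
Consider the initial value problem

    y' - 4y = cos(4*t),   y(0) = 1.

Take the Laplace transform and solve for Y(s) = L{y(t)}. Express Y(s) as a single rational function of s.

Apply the Laplace transform to the equation.
Using L{y'} = sY - y(0) = sY - 1, the left side becomes (s - 4)Y - (1).
The right side is L{cos(4*t)} = s/(s^2 + 16).
So (s - 4)Y = s/(s^2 + 16) + (1).
Divide through and combine into a single rational function.

Y(s) = (s^2 + s + 16)/(s^3 - 4*s^2 + 16*s - 64)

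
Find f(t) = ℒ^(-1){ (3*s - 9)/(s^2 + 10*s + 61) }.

Complete the square in the denominator: s^2 + 10*s + 61 = (s + 5)^2 + 6^2.
Split the numerator to match: 3*s - 9 = 3·(s + 5) - 4·6.
Invert each term: 3·(s + 5)/((s + 5)^2 + 36) ↔ 3e^(-5t)cos(6t); -4·6/((s + 5)^2 + 36) ↔ -4e^(-5t)sin(6t).

f(t) = -4*exp(-5*t)*sin(6*t) + 3*exp(-5*t)*cos(6*t)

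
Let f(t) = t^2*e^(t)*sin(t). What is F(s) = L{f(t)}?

L{sin(t)} = 1/(s^2 + 1).
Multiplying by e^(t) shifts s → s - 1, so L{e^(t)*sin(t)} = 1/((s - 1)^2 + 1).
Then apply L{t^2·g(t)} = (-1)^2 d^2/ds^2[G(s)] with G(s) = 1/((s - 1)^2 + 1):
differentiating 2 times and applying the sign gives 2*(3*s^2 - 6*s + 2)/(s^2 - 2*s + 2)^3.

F(s) = 2*(3*s^2 - 6*s + 2)/(s^2 - 2*s + 2)^3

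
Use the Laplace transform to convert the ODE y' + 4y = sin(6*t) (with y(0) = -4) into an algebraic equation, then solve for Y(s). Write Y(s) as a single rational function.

Take the Laplace transform of both sides.
With L{y'} = sY - y(0) = sY - (-4): the LHS transforms to (s + 4)Y - (-4).
The right side is L{sin(6*t)} = 6/(s^2 + 36).
So (s + 4)Y = 6/(s^2 + 36) + (-4).
Divide through and combine into a single rational function.

Y(s) = (-4*s^2 - 138)/(s^3 + 4*s^2 + 36*s + 144)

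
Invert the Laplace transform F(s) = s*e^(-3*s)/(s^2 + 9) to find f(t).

f(t) = Heaviside(t - 3)*(cos(3*t - 9))

The factor e^(-3s) signals a time shift by c = 3 (second shifting theorem).
L{cos(3t)} = s/(s^2 + 9), so L^-1{s/(s^2 + 9)} = cos(3*t).
Hence the inverse is u(t - 3) times that function evaluated at t - 3.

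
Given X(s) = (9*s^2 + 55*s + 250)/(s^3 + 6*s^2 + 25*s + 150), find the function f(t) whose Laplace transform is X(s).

Factor the denominator: s^3 + 6*s^2 + 25*s + 150 = (s + 6)*(s^2 + 25).
Partial fraction decomposition gives [4/(s + 6)] + [5*s/(s^2 + 25)] + [25/(s^2 + 25)].
Invert each term: 4/(s + 6) ↔ 4e^(-6t); 5·s/(s^2 + 25) ↔ 5cos(5t); 5·5/(s^2 + 25) ↔ 5sin(5t).

f(t) = 5*sin(5*t) + 5*cos(5*t) + 4*exp(-6*t)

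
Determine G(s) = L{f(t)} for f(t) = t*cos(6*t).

L{cos(6t)} = s/(s^2 + 36).
Then apply L{t·g(t)} = -d/ds[H(s)] with H(s) = s/(s^2 + 36):
differentiating 1 time and applying the sign gives (s - 6)*(s + 6)/(s^2 + 36)^2.

G(s) = (s - 6)*(s + 6)/(s^2 + 36)^2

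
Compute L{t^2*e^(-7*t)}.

L{e^(-7t)} = 1/(s + 7).
Then apply L{t^2·g(t)} = (-1)^2 d^2/ds^2[G(s)] with G(s) = 1/(s + 7):
differentiating 2 times and applying the sign gives 2/(s + 7)^3.

2/(s + 7)^3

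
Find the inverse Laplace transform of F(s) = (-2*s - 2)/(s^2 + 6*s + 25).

exp(-3*t)*sin(4*t) - 2*exp(-3*t)*cos(4*t)

Complete the square in the denominator: s^2 + 6*s + 25 = (s + 3)^2 + 4^2.
Split the numerator to match: -2*s - 2 = -2·(s + 3) + 1·4.
Invert each term: -2·(s + 3)/((s + 3)^2 + 16) ↔ -2e^(-3t)cos(4t); 1·4/((s + 3)^2 + 16) ↔ e^(-3t)sin(4t).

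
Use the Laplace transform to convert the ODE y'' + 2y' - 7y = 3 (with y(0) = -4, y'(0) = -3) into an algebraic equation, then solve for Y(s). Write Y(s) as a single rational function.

Take the Laplace transform of both sides.
The derivative rules (L{y''} = s^2 Y - s·y(0) - y'(0) and L{y'} = sY - y(0), with y(0) = -4, y'(0) = -3) turn the left side into (s^2 + 2*s - 7)Y - (-4*s - 11).
The right side is L{3} = 3/s.
So (s^2 + 2*s - 7)Y = 3/s + (-4*s - 11).
Solve for Y(s) and write it as one ratio of polynomials.

Y(s) = (-4*s^2 - 11*s + 3)/(s^3 + 2*s^2 - 7*s)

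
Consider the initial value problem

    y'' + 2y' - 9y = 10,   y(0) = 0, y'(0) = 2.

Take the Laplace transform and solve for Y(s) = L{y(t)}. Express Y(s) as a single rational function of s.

Y(s) = (2*s + 10)/(s^3 + 2*s^2 - 9*s)

Laplace-transform each side.
Using L{y''} = s^2 Y - s·y(0) - y'(0) and L{y'} = sY - y(0), with y(0) = 0, y'(0) = 2, the left side becomes (s^2 + 2*s - 9)Y - (2).
The right side is L{10} = 10/s.
So (s^2 + 2*s - 9)Y = 10/s + (2).
Solve for Y(s) and write it as one ratio of polynomials.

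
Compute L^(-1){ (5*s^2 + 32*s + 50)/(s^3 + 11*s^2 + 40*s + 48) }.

-2*t*exp(-4*t) - exp(-3*t) + 6*exp(-4*t)

Factor the denominator: s^3 + 11*s^2 + 40*s + 48 = (s + 3)*(s + 4)^2.
Partial fraction decomposition gives [6/(s + 4)] + [-2/(s + 4)^2] + [-1/(s + 3)].
Invert each term: 6/(s + 4) ↔ 6e^(-4t); -2/(s + 4)^2 ↔ -2t·e^(-4t); -1/(s + 3) ↔ -e^(-3t).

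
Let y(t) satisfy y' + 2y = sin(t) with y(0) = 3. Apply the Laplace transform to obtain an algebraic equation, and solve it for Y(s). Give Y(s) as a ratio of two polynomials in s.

Transform both sides with L{·}.
The derivative rules (L{y'} = sY - y(0) = sY - 3) turn the left side into (s + 2)Y - (3).
The right side is L{sin(t)} = 1/(s^2 + 1).
So (s + 2)Y = 1/(s^2 + 1) + (3).
Isolate Y and clear denominators.

Y(s) = (3*s^2 + 4)/(s^3 + 2*s^2 + s + 2)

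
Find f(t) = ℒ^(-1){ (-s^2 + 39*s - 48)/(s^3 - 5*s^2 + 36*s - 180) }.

f(t) = 2*exp(5*t) + 4*sin(6*t) - 3*cos(6*t)

Factor the denominator: s^3 - 5*s^2 + 36*s - 180 = (s - 5)*(s^2 + 36).
Partial fraction decomposition gives [2/(s - 5)] + [-3*s/(s^2 + 36)] + [24/(s^2 + 36)].
Invert each term: 2/(s - 5) ↔ 2e^(5t); -3·s/(s^2 + 36) ↔ -3cos(6t); 4·6/(s^2 + 36) ↔ 4sin(6t).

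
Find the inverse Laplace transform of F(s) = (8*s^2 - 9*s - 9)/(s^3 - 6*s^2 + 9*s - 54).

Factor the denominator: s^3 - 6*s^2 + 9*s - 54 = (s - 6)*(s^2 + 9).
Partial fraction decomposition gives [5/(s - 6)] + [3*s/(s^2 + 9)] + [9/(s^2 + 9)].
Invert each term: 5/(s - 6) ↔ 5e^(6t); 3·s/(s^2 + 9) ↔ 3cos(3t); 3·3/(s^2 + 9) ↔ 3sin(3t).

5*exp(6*t) + 3*sin(3*t) + 3*cos(3*t)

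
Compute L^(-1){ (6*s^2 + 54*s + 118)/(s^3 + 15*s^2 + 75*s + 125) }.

-t^2*exp(-5*t) - 6*t*exp(-5*t) + 6*exp(-5*t)

Factor the denominator: s^3 + 15*s^2 + 75*s + 125 = (s + 5)^3.
Partial fraction decomposition gives [6/(s + 5)] + [-6/(s + 5)^2] + [-2/(s + 5)^3].
Invert each term: 6/(s + 5) ↔ 6e^(-5t); -6/(s + 5)^2 ↔ -6t·e^(-5t); -2/(s + 5)^3 ↔ (-1)t^2·e^(-5t).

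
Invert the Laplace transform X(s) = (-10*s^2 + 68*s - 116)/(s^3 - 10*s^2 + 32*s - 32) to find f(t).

f(t) = -2*t*exp(4*t) - 5*exp(4*t) - 5*exp(2*t)

Factor the denominator: s^3 - 10*s^2 + 32*s - 32 = (s - 4)^2*(s - 2).
Partial fraction decomposition gives [-5/(s - 4)] + [-2/(s - 4)^2] + [-5/(s - 2)].
Invert each term: -5/(s - 4) ↔ -5e^(4t); -2/(s - 4)^2 ↔ -2t·e^(4t); -5/(s - 2) ↔ -5e^(2t).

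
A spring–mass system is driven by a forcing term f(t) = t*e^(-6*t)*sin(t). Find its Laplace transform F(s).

L{sin(t)} = 1/(s^2 + 1).
Multiplying by e^(-6t) shifts s → s + 6, so L{e^(-6*t)*sin(t)} = 1/((s + 6)^2 + 1).
Then apply L{t·g(t)} = -d/ds[G(s)] with G(s) = 1/((s + 6)^2 + 1):
differentiating 1 time and applying the sign gives 2*(s + 6)/(s^2 + 12*s + 37)^2.

F(s) = 2*(s + 6)/(s^2 + 12*s + 37)^2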